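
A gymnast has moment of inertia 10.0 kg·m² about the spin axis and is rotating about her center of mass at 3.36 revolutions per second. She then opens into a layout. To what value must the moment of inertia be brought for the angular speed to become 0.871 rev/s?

No external torque acts about the spin axis, so angular momentum is conserved.
I₂ = I₁ω₁ / ω₂ = (10.0)(3.36) / (0.871) = 38.58 kg·m².

I₂ ≈ 38.6 kg·m²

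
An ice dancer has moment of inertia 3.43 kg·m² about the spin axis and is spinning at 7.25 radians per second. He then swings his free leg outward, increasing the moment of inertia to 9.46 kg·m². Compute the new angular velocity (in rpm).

ω₂ ≈ 25.1 rpm

No external torque acts about the spin axis, so angular momentum is conserved.
ω₂ = I₁ω₁ / I₂ = (3.430)(7.25 rad/s) / (9.460) = 2.629 rad/s = 25.10 rpm.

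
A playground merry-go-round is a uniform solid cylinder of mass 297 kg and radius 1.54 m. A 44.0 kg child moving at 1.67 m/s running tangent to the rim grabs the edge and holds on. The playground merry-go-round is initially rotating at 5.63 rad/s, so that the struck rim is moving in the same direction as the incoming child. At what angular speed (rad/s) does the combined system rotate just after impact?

|ω_f| ≈ 4.59 rad/s

About the axle the impulsive forces during the collision are internal, so angular momentum about that axis is conserved.
I_p = ½(297)(1.54)² = 352.2 kg·m². Taking the sense of the child's angular momentum as positive, L_{child} = m v R = (44.0)(1.67)(1.54) = 113.2 kg·m²/s.
L_i = +I_p ω_p + m v R = +(352.2)(5.63) + 113.2 = 2096 kg·m²/s.
After sticking, I_f = I_p + m R² = 352.2 + (44.0)(1.54)² = 456.5 kg·m².
ω_f = L_i / I_f = 2096 / 456.5 = 4.591 rad/s.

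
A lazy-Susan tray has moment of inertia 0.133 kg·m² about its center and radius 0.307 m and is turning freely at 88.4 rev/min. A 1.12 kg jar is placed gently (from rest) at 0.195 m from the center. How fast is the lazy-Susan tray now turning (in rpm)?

No external torque acts about the center; L_before = L_after.
Added inertia Σmr² = (1.12)(0.195)² = 0.04259 kg·m²; I_f = 0.1330 + 0.04259 = 0.1756 kg·m².
ω_f = I_p ω_i / I_f = (0.1330)(88.4) / 0.1756 = 66.96 rpm.

ω_f ≈ 67.0 rpm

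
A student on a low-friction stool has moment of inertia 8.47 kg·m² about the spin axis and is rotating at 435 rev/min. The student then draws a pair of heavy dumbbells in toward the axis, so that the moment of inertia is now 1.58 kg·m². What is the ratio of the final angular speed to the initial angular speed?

With no external torque about the axis, L is conserved: I₁ω₁ = I₂ω₂.
ω₂/ω₁ = I₁/I₂ = 8.470 / 1.580 = 5.361.

ω₂/ω₁ ≈ 5.36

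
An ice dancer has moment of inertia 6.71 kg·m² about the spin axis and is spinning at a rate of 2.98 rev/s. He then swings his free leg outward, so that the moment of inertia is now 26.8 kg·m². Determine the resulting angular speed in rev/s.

No external torque acts about the spin axis, so angular momentum is conserved.
ω₂ = I₁ω₁ / I₂ = (6.710)(2.98 rev/s) / (26.80) = 0.7461 rev/s.

ω₂ ≈ 0.746 rev/s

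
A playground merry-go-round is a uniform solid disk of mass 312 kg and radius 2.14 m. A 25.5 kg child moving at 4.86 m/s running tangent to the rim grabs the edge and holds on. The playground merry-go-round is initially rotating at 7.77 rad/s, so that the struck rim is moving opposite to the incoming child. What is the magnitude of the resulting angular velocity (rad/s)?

|ω_f| ≈ 6.36 rad/s

The axle reaction passes through the axle and exerts no torque about it; angular momentum about the axle is conserved through the impact.
I_p = ½(312)(2.14)² = 714.4 kg·m². Taking the sense of the child's angular momentum as positive, L_{child} = m v R = (25.5)(4.86)(2.14) = 265.2 kg·m²/s.
L_i = −I_p ω_p + m v R = −(714.4)(7.77) + 265.2 = -5286 kg·m²/s.
After sticking, I_f = I_p + m R² = 714.4 + (25.5)(2.14)² = 831.2 kg·m².
ω_f = L_i / I_f = -5286 / 831.2 = -6.359 rad/s.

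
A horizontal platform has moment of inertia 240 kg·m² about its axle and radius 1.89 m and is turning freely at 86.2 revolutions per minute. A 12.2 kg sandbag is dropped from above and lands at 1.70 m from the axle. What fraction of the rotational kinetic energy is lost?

The added mass arrives with no angular momentum about the axle, and any external torque about the axle is negligible, so the system's angular momentum is conserved.
Added inertia Σmr² = (12.2)(1.70)² = 35.26 kg·m²; I_f = 240.0 + 35.26 = 275.3 kg·m².
ω_f = I_p ω_i / I_f = (240.0)(86.2) / 275.3 = 75.16 rpm.
KE_i = ½(240.0)(9.027 rad/s)² = 9778 J; KE_f = ½(275.3)(7.871)² = 8526 J.
Fraction lost = 0.1281.

fraction ≈ 0.128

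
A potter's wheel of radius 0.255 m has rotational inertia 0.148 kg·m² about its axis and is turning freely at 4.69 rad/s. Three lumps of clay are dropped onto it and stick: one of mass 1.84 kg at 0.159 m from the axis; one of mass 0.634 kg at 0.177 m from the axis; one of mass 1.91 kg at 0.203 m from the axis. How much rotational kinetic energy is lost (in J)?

energy lost ≈ 0.806 J

The added mass arrives with no angular momentum about the axis, and any external torque about the axis is negligible, so the system's angular momentum is conserved.
Added inertia Σmr² = (1.84)(0.159)² + (0.634)(0.177)² + (1.91)(0.203)² = 0.1451 kg·m²; I_f = 0.1480 + 0.1451 = 0.2931 kg·m².
ω_f = I_p ω_i / I_f = (0.1480)(4.69) / 0.2931 = 2.368 rad/s.
KE_i = ½(0.1480)(4.690 rad/s)² = 1.628 J; KE_f = ½(0.2931)(2.368)² = 0.8219 J.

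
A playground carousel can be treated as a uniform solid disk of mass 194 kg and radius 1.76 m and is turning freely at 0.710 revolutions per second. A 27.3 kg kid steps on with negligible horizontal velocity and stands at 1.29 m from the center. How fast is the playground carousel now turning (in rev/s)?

The added mass arrives with no angular momentum about the center, and any external torque about the center is negligible, so the system's angular momentum is conserved.
I_p = ½(194)(1.76)² = 300.5 kg·m².
Added inertia Σmr² = (27.3)(1.29)² = 45.43 kg·m²; I_f = 300.5 + 45.43 = 345.9 kg·m².
ω_f = I_p ω_i / I_f = (300.5)(0.710) / 345.9 = 0.6167 rev/s.

ω_f ≈ 0.617 rev/s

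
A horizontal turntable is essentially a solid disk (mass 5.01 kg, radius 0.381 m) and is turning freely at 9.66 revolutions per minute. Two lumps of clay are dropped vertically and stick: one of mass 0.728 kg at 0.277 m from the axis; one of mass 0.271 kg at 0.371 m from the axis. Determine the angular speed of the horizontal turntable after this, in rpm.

ω_f ≈ 7.69 rpm

No external torque acts about the axis; L_before = L_after.
I_p = ½(5.01)(0.381)² = 0.3636 kg·m².
Added inertia Σmr² = (0.728)(0.277)² + (0.271)(0.371)² = 0.09316 kg·m²; I_f = 0.3636 + 0.09316 = 0.4568 kg·m².
ω_f = I_p ω_i / I_f = (0.3636)(9.66) / 0.4568 = 7.690 rpm.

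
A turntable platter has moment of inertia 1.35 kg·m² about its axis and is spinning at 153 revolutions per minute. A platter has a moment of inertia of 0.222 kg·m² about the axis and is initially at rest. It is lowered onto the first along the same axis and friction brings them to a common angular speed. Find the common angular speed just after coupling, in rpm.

The coupling torques are internal; angular momentum about the shared axis is conserved.
Taking A's sense as positive: L = (1.350)(153) = 206.6 kg·m²·rpm.
Combined I = 1.350 + 0.2220 = 1.572 kg·m².
ω_f = L / I = 206.6 / 1.572 = 131.4 rpm.

|ω_f| ≈ 131 rpm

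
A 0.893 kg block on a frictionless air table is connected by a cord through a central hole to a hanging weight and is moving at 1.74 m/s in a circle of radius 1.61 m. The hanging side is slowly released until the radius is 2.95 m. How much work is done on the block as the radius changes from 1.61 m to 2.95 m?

The only horizontal force on the mass is along the cord (radial), so it exerts no torque about the hole and angular momentum m v r is conserved.
v₂ = v₁ r₁ / r₂ = (1.74)(1.61) / (2.95) = 0.9496 m/s.
W = ΔKE = ½m(v₂² − v₁²) = -0.9492 J.

W ≈ -0.949 J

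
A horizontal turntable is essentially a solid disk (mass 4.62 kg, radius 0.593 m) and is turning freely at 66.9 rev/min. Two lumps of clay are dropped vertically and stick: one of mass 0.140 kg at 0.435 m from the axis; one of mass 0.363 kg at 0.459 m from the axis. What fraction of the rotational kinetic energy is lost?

The added mass arrives with no angular momentum about the axis, and any external torque about the axis is negligible, so the system's angular momentum is conserved.
I_p = ½(4.62)(0.593)² = 0.8123 kg·m².
Added inertia Σmr² = (0.140)(0.435)² + (0.363)(0.459)² = 0.1030 kg·m²; I_f = 0.8123 + 0.1030 = 0.9153 kg·m².
ω_f = I_p ω_i / I_f = (0.8123)(66.9) / 0.9153 = 59.37 rpm.
KE_i = ½(0.8123)(7.006 rad/s)² = 19.93 J; KE_f = ½(0.9153)(6.218)² = 17.69 J.
Fraction lost = 0.1125.

fraction ≈ 0.112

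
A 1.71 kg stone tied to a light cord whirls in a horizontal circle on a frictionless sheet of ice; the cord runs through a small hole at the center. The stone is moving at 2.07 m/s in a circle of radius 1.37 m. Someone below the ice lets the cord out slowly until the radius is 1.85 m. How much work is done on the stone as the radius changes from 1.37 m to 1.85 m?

W ≈ -1.65 J

The only horizontal force on the mass is along the cord (radial), so it exerts no torque about the hole and angular momentum m v r is conserved.
v₂ = v₁ r₁ / r₂ = (2.07)(1.37) / (1.85) = 1.533 m/s.
W = ΔKE = ½m(v₂² − v₁²) = -1.654 J.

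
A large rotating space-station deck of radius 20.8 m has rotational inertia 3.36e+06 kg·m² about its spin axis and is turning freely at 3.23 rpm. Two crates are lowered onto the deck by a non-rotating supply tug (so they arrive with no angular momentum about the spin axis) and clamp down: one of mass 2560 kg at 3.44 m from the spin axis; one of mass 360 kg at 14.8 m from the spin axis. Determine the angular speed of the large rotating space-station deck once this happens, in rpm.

ω_f ≈ 3.13 rpm

No external torque acts about the spin axis; L_before = L_after.
Added inertia Σmr² = (2560)(3.44)² + (360)(14.8)² = 1.091e+05 kg·m²; I_f = 3.360e+06 + 1.091e+05 = 3.469e+06 kg·m².
ω_f = I_p ω_i / I_f = (3.360e+06)(3.23) / 3.469e+06 = 3.128 rpm.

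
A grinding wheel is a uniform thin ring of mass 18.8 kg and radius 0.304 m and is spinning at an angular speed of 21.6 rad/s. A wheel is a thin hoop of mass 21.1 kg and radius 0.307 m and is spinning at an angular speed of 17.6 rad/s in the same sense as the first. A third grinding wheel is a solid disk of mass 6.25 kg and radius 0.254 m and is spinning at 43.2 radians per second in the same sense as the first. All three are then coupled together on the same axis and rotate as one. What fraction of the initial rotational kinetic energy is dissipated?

fraction ≈ 0.0680

The coupling torques are internal; angular momentum about the shared axis is conserved.
Moments of inertia: I_A = (18.8)(0.304)² = 1.737 kg·m²; I_B = (21.1)(0.307)² = 1.989 kg·m²; I_C = ½(6.25)(0.254)² = 0.2016 kg·m².
Taking A's sense as positive: L = (1.737)(21.6) + (1.989)(17.6) + (0.2016)(43.2) = 81.24 kg·m²·rad/s.
Combined I = 1.737 + 1.989 + 0.2016 = 3.928 kg·m².
ω_f = L / I = 81.24 / 3.928 = 20.68 rad/s.
KE_i = ½ΣIω² = 901.4 J; KE_f = ½(3.928)(20.68)² = 840.1 J.
Fraction dissipated = (KE_i − KE_f)/KE_i = 0.06799.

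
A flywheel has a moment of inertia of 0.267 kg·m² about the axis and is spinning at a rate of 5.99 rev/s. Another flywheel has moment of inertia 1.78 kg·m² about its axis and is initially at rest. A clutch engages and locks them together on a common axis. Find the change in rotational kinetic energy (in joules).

The coupling torques are internal; angular momentum about the shared axis is conserved.
Taking A's sense as positive: L = (0.2670)(5.99) = 1.599 kg·m²·rev/s.
Combined I = 0.2670 + 1.780 = 2.047 kg·m².
ω_f = L / I = 1.599 / 2.047 = 0.7813 rev/s.
KE_i = ½ΣIω² = 189.1 J; KE_f = ½(2.047)(4.909)² = 24.67 J.

ΔKE ≈ -164 J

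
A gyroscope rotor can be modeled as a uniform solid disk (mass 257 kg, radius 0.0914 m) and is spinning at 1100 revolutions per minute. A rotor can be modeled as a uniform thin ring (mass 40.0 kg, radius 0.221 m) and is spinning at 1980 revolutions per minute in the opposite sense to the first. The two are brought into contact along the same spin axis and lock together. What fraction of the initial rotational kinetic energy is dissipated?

The coupling torques are internal; angular momentum about the shared axis is conserved.
Moments of inertia: I_A = ½(257)(0.0914)² = 1.073 kg·m²; I_B = (40.0)(0.221)² = 1.954 kg·m².
Taking A's sense as positive: L = (1.073)(1100) − (1.954)(1980) = -2687 kg·m²·rpm.
Combined I = 1.073 + 1.954 = 3.027 kg·m².
ω_f = L / I = -2687 / 3.027 = -887.8 rpm.
KE_i = ½ΣIω² = 49120 J; KE_f = ½(3.027)(92.97)² = 13080 J.
Fraction dissipated = (KE_i − KE_f)/KE_i = 0.7337.

fraction ≈ 0.734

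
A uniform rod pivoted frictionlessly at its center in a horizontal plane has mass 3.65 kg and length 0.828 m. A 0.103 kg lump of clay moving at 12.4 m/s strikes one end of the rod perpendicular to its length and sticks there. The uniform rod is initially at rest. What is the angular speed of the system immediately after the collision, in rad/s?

|ω_f| ≈ 2.34 rad/s

The axle reaction passes through the pivot and exerts no torque about it; angular momentum about the pivot is conserved through the impact.
I_p = (1/12)(3.65)(0.828)² = 0.2085 kg·m². Taking the sense of the lump of clay's angular momentum as positive, L_{lump} = m v R = (0.103)(12.4)(0.828/2) = 0.5288 kg·m²/s.
L_i = 0 + 0.5288 = 0.5288 kg·m²/s.
After sticking, I_f = I_p + m R² = 0.2085 + (0.103)(0.828/2)² = 0.2262 kg·m².
ω_f = L_i / I_f = 0.5288 / 0.2262 = 2.338 rad/s.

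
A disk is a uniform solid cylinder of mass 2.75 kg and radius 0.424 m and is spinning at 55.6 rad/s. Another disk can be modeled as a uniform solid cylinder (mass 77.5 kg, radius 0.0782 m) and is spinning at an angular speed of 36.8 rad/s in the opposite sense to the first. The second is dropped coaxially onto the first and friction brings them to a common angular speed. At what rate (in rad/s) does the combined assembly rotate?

|ω_f| ≈ 10.4 rad/s

No external torque acts about the common axis, so total angular momentum is conserved.
Moments of inertia: I_A = ½(2.75)(0.424)² = 0.2472 kg·m²; I_B = ½(77.5)(0.0782)² = 0.2370 kg·m².
Taking A's sense as positive: L = (0.2472)(55.6) − (0.2370)(36.8) = 5.024 kg·m²·rad/s.
Combined I = 0.2472 + 0.2370 = 0.4842 kg·m².
ω_f = L / I = 5.024 / 0.4842 = 10.38 rad/s.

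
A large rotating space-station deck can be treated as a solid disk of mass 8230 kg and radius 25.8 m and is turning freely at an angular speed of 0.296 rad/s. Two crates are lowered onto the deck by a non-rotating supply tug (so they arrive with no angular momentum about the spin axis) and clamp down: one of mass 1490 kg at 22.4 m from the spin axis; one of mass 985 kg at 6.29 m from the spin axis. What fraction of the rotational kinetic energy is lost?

fraction ≈ 0.223

No external torque acts about the spin axis; L_before = L_after.
I_p = ½(8230)(25.8)² = 2.739e+06 kg·m².
Added inertia Σmr² = (1490)(22.4)² + (985)(6.29)² = 7.866e+05 kg·m²; I_f = 2.739e+06 + 7.866e+05 = 3.526e+06 kg·m².
ω_f = I_p ω_i / I_f = (2.739e+06)(0.296) / 3.526e+06 = 0.2300 rad/s.
KE_i = ½(2.739e+06)(0.2960 rad/s)² = 1.200e+05 J; KE_f = ½(3.526e+06)(0.2300)² = 93220 J.
Fraction lost = 0.2231.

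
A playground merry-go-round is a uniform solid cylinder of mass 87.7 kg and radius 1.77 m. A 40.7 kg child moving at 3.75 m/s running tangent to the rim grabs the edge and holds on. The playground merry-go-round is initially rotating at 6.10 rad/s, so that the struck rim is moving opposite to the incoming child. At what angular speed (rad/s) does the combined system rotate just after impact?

About the axle the impulsive forces during the collision are internal, so angular momentum about that axis is conserved.
I_p = ½(87.7)(1.77)² = 137.4 kg·m². Taking the sense of the child's angular momentum as positive, L_{child} = m v R = (40.7)(3.75)(1.77) = 270.1 kg·m²/s.
L_i = −I_p ω_p + m v R = −(137.4)(6.10) + 270.1 = -567.9 kg·m²/s.
After sticking, I_f = I_p + m R² = 137.4 + (40.7)(1.77)² = 264.9 kg·m².
ω_f = L_i / I_f = -567.9 / 264.9 = -2.144 rad/s.

|ω_f| ≈ 2.14 rad/s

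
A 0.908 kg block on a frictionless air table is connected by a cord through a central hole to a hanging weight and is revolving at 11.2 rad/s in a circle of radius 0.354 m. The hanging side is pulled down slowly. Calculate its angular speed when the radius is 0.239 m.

The constraining force is radial, so m r² ω about the center is conserved.
ω₂ = ω₁ (r₁/r₂)² = (11.2)(0.354/0.239)² = 24.57 rad/s.

ω₂ ≈ 24.6 rad/s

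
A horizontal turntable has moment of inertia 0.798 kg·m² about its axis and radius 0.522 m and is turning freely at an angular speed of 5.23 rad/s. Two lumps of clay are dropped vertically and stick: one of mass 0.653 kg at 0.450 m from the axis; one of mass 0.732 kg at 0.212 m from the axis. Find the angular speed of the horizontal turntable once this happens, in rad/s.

ω_f ≈ 4.33 rad/s

No external torque acts about the axis; L_before = L_after.
Added inertia Σmr² = (0.653)(0.450)² + (0.732)(0.212)² = 0.1651 kg·m²; I_f = 0.7980 + 0.1651 = 0.9631 kg·m².
ω_f = I_p ω_i / I_f = (0.7980)(5.23) / 0.9631 = 4.333 rad/s.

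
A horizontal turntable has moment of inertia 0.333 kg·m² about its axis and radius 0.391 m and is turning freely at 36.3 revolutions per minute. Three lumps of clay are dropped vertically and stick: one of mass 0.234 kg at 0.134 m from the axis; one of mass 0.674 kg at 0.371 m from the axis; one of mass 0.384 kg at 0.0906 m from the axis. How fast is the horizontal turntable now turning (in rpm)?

The added mass arrives with no angular momentum about the axis, and any external torque about the axis is negligible, so the system's angular momentum is conserved.
Added inertia Σmr² = (0.234)(0.134)² + (0.674)(0.371)² + (0.384)(0.0906)² = 0.1001 kg·m²; I_f = 0.3330 + 0.1001 = 0.4331 kg·m².
ω_f = I_p ω_i / I_f = (0.3330)(36.3) / 0.4331 = 27.91 rpm.

ω_f ≈ 27.9 rpm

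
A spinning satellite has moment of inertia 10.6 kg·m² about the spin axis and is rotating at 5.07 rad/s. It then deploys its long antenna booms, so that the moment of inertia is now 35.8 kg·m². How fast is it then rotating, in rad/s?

No external torque acts about the spin axis, so angular momentum is conserved.
ω₂ = I₁ω₁ / I₂ = (10.60)(5.07 rad/s) / (35.80) = 1.501 rad/s.

ω₂ ≈ 1.50 rad/s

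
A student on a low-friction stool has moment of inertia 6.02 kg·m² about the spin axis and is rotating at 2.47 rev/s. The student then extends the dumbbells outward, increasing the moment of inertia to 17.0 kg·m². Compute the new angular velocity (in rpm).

ω₂ ≈ 52.5 rpm

Angular momentum about the spin axis is conserved since the torque about it is zero.
ω₂ = I₁ω₁ / I₂ = (6.020)(2.47 rev/s) / (17.00) = 0.8747 rev/s = 52.48 rpm.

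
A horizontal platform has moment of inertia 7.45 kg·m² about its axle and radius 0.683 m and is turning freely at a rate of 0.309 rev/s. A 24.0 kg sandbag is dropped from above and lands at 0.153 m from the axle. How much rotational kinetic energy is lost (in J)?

No external torque acts about the axle; L_before = L_after.
Added inertia Σmr² = (24.0)(0.153)² = 0.5618 kg·m²; I_f = 7.450 + 0.5618 = 8.012 kg·m².
ω_f = I_p ω_i / I_f = (7.450)(0.309) / 8.012 = 0.2873 rev/s.
KE_i = ½(7.450)(1.942 rad/s)² = 14.04 J; KE_f = ½(8.012)(1.805)² = 13.06 J.

energy lost ≈ 0.985 J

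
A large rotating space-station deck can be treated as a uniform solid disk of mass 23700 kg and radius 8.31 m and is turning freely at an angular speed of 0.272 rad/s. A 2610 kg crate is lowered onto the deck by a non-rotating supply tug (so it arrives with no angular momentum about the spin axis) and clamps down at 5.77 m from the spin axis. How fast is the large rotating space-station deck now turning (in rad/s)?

The added mass arrives with no angular momentum about the spin axis, and any external torque about the spin axis is negligible, so the system's angular momentum is conserved.
I_p = ½(23700)(8.31)² = 8.183e+05 kg·m².
Added inertia Σmr² = (2610)(5.77)² = 86890 kg·m²; I_f = 8.183e+05 + 86890 = 9.052e+05 kg·m².
ω_f = I_p ω_i / I_f = (8.183e+05)(0.272) / 9.052e+05 = 0.2459 rad/s.

ω_f ≈ 0.246 rad/s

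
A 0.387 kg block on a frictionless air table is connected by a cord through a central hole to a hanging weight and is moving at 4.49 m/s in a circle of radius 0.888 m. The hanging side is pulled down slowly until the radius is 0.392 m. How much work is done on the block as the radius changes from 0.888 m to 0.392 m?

W ≈ 16.1 J

Central (radial) force ⇒ zero torque about the center ⇒ m v r is constant.
v₂ = v₁ r₁ / r₂ = (4.49)(0.888) / (0.392) = 10.17 m/s.
W = ΔKE = ½m(v₂² − v₁²) = 16.12 J.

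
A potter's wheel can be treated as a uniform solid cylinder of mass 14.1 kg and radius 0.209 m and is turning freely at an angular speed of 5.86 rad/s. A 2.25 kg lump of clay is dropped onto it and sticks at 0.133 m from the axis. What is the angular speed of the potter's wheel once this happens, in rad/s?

The added mass arrives with no angular momentum about the axis, and any external torque about the axis is negligible, so the system's angular momentum is conserved.
I_p = ½(14.1)(0.209)² = 0.3080 kg·m².
Added inertia Σmr² = (2.25)(0.133)² = 0.03980 kg·m²; I_f = 0.3080 + 0.03980 = 0.3478 kg·m².
ω_f = I_p ω_i / I_f = (0.3080)(5.86) / 0.3478 = 5.189 rad/s.

ω_f ≈ 5.19 rad/s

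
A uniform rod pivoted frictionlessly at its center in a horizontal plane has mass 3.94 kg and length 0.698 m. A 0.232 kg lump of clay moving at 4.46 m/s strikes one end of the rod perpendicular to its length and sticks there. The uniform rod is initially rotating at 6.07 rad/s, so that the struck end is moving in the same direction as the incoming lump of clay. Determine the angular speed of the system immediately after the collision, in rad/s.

|ω_f| ≈ 7.08 rad/s

About the pivot the impulsive forces during the collision are internal, so angular momentum about that axis is conserved.
I_p = (1/12)(3.94)(0.698)² = 0.1600 kg·m². Taking the sense of the lump of clay's angular momentum as positive, L_{lump} = m v R = (0.232)(4.46)(0.698/2) = 0.3611 kg·m²/s.
L_i = +I_p ω_p + m v R = +(0.1600)(6.07) + 0.3611 = 1.332 kg·m²/s.
After sticking, I_f = I_p + m R² = 0.1600 + (0.232)(0.698/2)² = 0.1882 kg·m².
ω_f = L_i / I_f = 1.332 / 0.1882 = 7.077 rad/s.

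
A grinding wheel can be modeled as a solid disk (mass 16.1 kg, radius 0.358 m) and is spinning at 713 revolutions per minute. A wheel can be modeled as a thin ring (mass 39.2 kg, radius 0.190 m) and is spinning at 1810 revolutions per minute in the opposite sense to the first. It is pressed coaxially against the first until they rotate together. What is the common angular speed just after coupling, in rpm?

|ω_f| ≈ 746 rpm

No external torque acts about the common axis, so total angular momentum is conserved.
Moments of inertia: I_A = ½(16.1)(0.358)² = 1.032 kg·m²; I_B = (39.2)(0.190)² = 1.415 kg·m².
Taking A's sense as positive: L = (1.032)(713) − (1.415)(1810) = -1826 kg·m²·rpm.
Combined I = 1.032 + 1.415 = 2.447 kg·m².
ω_f = L / I = -1826 / 2.447 = -746.2 rpm.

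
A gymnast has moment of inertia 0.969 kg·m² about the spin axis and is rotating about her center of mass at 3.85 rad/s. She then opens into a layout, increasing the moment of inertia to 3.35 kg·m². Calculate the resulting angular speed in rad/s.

ω₂ ≈ 1.11 rad/s

Angular momentum about the spin axis is conserved since the torque about it is zero.
ω₂ = I₁ω₁ / I₂ = (0.9690)(3.85 rad/s) / (3.350) = 1.114 rad/s.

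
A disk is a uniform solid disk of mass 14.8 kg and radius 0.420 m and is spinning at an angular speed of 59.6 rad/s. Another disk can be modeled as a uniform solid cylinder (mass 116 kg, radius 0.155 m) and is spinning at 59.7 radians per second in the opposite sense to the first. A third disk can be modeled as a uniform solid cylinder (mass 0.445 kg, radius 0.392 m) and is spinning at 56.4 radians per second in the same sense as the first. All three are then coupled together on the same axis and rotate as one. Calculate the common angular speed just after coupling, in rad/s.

|ω_f| ≈ 1.27 rad/s

No external torque acts about the common axis, so total angular momentum is conserved.
Moments of inertia: I_A = ½(14.8)(0.420)² = 1.305 kg·m²; I_B = ½(116)(0.155)² = 1.393 kg·m²; I_C = ½(0.445)(0.392)² = 0.03419 kg·m².
Taking A's sense as positive: L = (1.305)(59.6) − (1.393)(59.7) + (0.03419)(56.4) = -3.461 kg·m²·rad/s.
Combined I = 1.305 + 1.393 + 0.03419 = 2.733 kg·m².
ω_f = L / I = -3.461 / 2.733 = -1.266 rad/s.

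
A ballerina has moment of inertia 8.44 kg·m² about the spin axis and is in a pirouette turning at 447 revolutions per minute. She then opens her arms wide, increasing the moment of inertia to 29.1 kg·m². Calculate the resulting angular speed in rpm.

ω₂ ≈ 130 rpm

With no external torque about the axis, L is conserved: I₁ω₁ = I₂ω₂.
ω₂ = I₁ω₁ / I₂ = (8.440)(447 rpm) / (29.10) = 129.6 rpm.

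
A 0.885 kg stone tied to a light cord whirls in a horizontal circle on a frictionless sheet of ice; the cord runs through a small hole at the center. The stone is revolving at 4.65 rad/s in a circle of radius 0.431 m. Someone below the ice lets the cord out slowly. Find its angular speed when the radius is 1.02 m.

ω₂ ≈ 0.830 rad/s

No torque about the axis ⇒ m r₁² ω₁ = m r₂² ω₂.
ω₂ = ω₁ (r₁/r₂)² = (4.65)(0.431/1.02)² = 0.8302 rad/s.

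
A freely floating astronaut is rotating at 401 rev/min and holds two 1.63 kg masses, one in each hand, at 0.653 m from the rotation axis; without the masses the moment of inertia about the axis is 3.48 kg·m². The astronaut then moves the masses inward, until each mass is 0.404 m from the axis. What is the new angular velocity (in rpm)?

ω₂ ≈ 487 rpm

With no external torque about the axis, L is conserved: I₁ω₁ = I₂ω₂.
I₁ = 3.48 + 2(1.63)(0.653)² = 4.870 kg·m²; I₂ = 3.48 + 2(1.63)(0.404)² = 4.012 kg·m².
ω₂ = I₁ω₁ / I₂ = (4.870)(401 rpm) / (4.012) = 486.8 rpm.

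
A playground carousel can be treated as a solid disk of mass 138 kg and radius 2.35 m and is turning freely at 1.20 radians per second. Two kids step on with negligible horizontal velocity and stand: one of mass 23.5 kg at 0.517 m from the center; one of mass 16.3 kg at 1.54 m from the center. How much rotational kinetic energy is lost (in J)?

energy lost ≈ 28.9 J

No external torque acts about the center; L_before = L_after.
I_p = ½(138)(2.35)² = 381.1 kg·m².
Added inertia Σmr² = (23.5)(0.517)² + (16.3)(1.54)² = 44.94 kg·m²; I_f = 381.1 + 44.94 = 426.0 kg·m².
ω_f = I_p ω_i / I_f = (381.1)(1.20) / 426.0 = 1.073 rad/s.
KE_i = ½(381.1)(1.200 rad/s)² = 274.4 J; KE_f = ½(426.0)(1.073)² = 245.4 J.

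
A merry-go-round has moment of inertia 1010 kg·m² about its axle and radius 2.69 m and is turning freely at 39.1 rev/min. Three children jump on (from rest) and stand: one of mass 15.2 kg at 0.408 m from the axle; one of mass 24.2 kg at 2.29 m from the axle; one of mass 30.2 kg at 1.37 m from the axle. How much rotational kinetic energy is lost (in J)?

energy lost ≈ 1320 J

The added mass arrives with no angular momentum about the axle, and any external torque about the axle is negligible, so the system's angular momentum is conserved.
Added inertia Σmr² = (15.2)(0.408)² + (24.2)(2.29)² + (30.2)(1.37)² = 186.1 kg·m²; I_f = 1010 + 186.1 = 1196 kg·m².
ω_f = I_p ω_i / I_f = (1010)(39.1) / 1196 = 33.02 rpm.
KE_i = ½(1010)(4.095 rad/s)² = 8466 J; KE_f = ½(1196)(3.457)² = 7149 J.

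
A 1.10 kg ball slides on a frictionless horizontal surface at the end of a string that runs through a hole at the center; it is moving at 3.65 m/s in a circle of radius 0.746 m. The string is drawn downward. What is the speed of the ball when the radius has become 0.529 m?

The only horizontal force on the mass is along the cord (radial), so it exerts no torque about the hole and angular momentum m v r is conserved.
v₂ = v₁ r₁ / r₂ = (3.65)(0.746) / (0.529) = 5.147 m/s.

v₂ ≈ 5.15 m/s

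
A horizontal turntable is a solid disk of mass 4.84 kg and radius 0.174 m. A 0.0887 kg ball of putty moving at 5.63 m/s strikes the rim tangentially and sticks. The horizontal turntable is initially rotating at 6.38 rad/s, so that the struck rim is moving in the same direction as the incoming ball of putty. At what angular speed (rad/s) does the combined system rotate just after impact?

|ω_f| ≈ 7.30 rad/s

About the axle the impulsive forces during the collision are internal, so angular momentum about that axis is conserved.
I_p = ½(4.84)(0.174)² = 0.07327 kg·m². Taking the sense of the ball of putty's angular momentum as positive, L_{ball} = m v R = (0.0887)(5.63)(0.174) = 0.08689 kg·m²/s.
L_i = +I_p ω_p + m v R = +(0.07327)(6.38) + 0.08689 = 0.5543 kg·m²/s.
After sticking, I_f = I_p + m R² = 0.07327 + (0.0887)(0.174)² = 0.07595 kg·m².
ω_f = L_i / I_f = 0.5543 / 0.07595 = 7.298 rad/s.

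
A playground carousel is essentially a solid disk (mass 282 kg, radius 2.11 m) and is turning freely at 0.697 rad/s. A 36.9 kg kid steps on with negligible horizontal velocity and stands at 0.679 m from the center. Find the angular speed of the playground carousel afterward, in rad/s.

No external torque acts about the center; L_before = L_after.
I_p = ½(282)(2.11)² = 627.7 kg·m².
Added inertia Σmr² = (36.9)(0.679)² = 17.01 kg·m²; I_f = 627.7 + 17.01 = 644.8 kg·m².
ω_f = I_p ω_i / I_f = (627.7)(0.697) / 644.8 = 0.6786 rad/s.

ω_f ≈ 0.679 rad/s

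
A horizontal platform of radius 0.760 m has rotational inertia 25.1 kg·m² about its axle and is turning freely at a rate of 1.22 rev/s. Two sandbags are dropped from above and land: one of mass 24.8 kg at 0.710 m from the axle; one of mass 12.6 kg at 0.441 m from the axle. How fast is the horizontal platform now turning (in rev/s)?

ω_f ≈ 0.765 rev/s

The added mass arrives with no angular momentum about the axle, and any external torque about the axle is negligible, so the system's angular momentum is conserved.
Added inertia Σmr² = (24.8)(0.710)² + (12.6)(0.441)² = 14.95 kg·m²; I_f = 25.10 + 14.95 = 40.05 kg·m².
ω_f = I_p ω_i / I_f = (25.10)(1.22) / 40.05 = 0.7646 rev/s.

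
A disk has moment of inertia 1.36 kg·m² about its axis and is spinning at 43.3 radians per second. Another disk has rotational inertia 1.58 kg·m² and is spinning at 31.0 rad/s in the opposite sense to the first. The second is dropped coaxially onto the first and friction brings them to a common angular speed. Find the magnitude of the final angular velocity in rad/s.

The coupling torques are internal; angular momentum about the shared axis is conserved.
Taking A's sense as positive: L = (1.360)(43.3) − (1.580)(31.0) = 9.908 kg·m²·rad/s.
Combined I = 1.360 + 1.580 = 2.940 kg·m².
ω_f = L / I = 9.908 / 2.940 = 3.370 rad/s.

|ω_f| ≈ 3.37 rad/s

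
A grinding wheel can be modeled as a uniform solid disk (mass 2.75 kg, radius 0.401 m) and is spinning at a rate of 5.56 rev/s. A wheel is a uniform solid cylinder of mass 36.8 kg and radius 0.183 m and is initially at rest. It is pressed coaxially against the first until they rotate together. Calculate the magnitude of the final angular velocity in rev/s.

|ω_f| ≈ 1.47 rev/s

No external torque acts about the common axis, so total angular momentum is conserved.
Moments of inertia: I_A = ½(2.75)(0.401)² = 0.2211 kg·m²; I_B = ½(36.8)(0.183)² = 0.6162 kg·m².
Taking A's sense as positive: L = (0.2211)(5.56) = 1.229 kg·m²·rev/s.
Combined I = 0.2211 + 0.6162 = 0.8373 kg·m².
ω_f = L / I = 1.229 / 0.8373 = 1.468 rev/s.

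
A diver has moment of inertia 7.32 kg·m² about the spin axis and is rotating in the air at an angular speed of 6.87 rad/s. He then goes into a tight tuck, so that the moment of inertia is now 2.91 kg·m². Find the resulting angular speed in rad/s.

No external torque acts about the spin axis, so angular momentum is conserved.
ω₂ = I₁ω₁ / I₂ = (7.320)(6.87 rad/s) / (2.910) = 17.28 rad/s.

ω₂ ≈ 17.3 rad/s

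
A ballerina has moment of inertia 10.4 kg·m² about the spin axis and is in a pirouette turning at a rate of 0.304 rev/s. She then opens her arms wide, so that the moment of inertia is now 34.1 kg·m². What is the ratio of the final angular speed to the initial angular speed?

ω₂/ω₁ ≈ 0.305

With no external torque about the axis, L is conserved: I₁ω₁ = I₂ω₂.
ω₂/ω₁ = I₁/I₂ = 10.40 / 34.10 = 0.3050.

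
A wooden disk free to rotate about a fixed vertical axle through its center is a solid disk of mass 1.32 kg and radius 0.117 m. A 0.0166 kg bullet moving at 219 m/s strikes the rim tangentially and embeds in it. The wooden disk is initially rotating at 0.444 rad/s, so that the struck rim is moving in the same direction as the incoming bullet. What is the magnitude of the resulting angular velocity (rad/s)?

|ω_f| ≈ 46.4 rad/s

About the axle the impulsive forces during the collision are internal, so angular momentum about that axis is conserved.
I_p = ½(1.32)(0.117)² = 0.009035 kg·m². Taking the sense of the bullet's angular momentum as positive, L_{bullet} = m v R = (0.0166)(219)(0.117) = 0.4253 kg·m²/s.
L_i = +I_p ω_p + m v R = +(0.009035)(0.444) + 0.4253 = 0.4294 kg·m²/s.
After sticking, I_f = I_p + m R² = 0.009035 + (0.0166)(0.117)² = 0.009262 kg·m².
ω_f = L_i / I_f = 0.4294 / 0.009262 = 46.36 rad/s.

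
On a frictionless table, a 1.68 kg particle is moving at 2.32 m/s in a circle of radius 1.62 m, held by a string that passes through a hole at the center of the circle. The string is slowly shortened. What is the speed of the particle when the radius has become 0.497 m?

Central (radial) force ⇒ zero torque about the center ⇒ m v r is constant.
v₂ = v₁ r₁ / r₂ = (2.32)(1.62) / (0.497) = 7.562 m/s.

v₂ ≈ 7.56 m/s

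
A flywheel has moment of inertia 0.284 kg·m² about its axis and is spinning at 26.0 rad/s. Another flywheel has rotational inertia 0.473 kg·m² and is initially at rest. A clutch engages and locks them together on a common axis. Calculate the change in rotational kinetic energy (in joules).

ΔKE ≈ -60.0 J

No external torque acts about the common axis, so total angular momentum is conserved.
Taking A's sense as positive: L = (0.2840)(26.0) = 7.384 kg·m²·rad/s.
Combined I = 0.2840 + 0.4730 = 0.7570 kg·m².
ω_f = L / I = 7.384 / 0.7570 = 9.754 rad/s.
KE_i = ½ΣIω² = 95.99 J; KE_f = ½(0.7570)(9.754)² = 36.01 J.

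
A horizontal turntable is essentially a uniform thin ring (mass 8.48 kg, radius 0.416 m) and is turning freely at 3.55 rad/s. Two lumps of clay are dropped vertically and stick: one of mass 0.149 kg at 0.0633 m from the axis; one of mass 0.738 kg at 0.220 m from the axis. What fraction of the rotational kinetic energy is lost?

The added mass arrives with no angular momentum about the axis, and any external torque about the axis is negligible, so the system's angular momentum is conserved.
I_p = (8.48)(0.416)² = 1.468 kg·m².
Added inertia Σmr² = (0.149)(0.0633)² + (0.738)(0.220)² = 0.03632 kg·m²; I_f = 1.468 + 0.03632 = 1.504 kg·m².
ω_f = I_p ω_i / I_f = (1.468)(3.55) / 1.504 = 3.464 rad/s.
KE_i = ½(1.468)(3.550 rad/s)² = 9.247 J; KE_f = ½(1.504)(3.464)² = 9.024 J.
Fraction lost = 0.02415.

fraction ≈ 0.0241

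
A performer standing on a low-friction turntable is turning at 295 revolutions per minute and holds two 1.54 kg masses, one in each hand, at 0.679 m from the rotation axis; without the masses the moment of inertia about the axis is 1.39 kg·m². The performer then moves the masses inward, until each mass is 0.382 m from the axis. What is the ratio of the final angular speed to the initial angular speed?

ω₂/ω₁ ≈ 1.53

Angular momentum about the spin axis is conserved since the torque about it is zero.
I₁ = 1.39 + 2(1.54)(0.679)² = 2.810 kg·m²; I₂ = 1.39 + 2(1.54)(0.382)² = 1.839 kg·m².
ω₂/ω₁ = I₁/I₂ = 2.810 / 1.839 = 1.528.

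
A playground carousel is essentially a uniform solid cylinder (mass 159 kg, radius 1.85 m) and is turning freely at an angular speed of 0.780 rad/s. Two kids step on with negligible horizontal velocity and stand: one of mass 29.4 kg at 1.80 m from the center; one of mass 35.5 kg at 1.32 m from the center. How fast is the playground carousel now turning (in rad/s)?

The added mass arrives with no angular momentum about the center, and any external torque about the center is negligible, so the system's angular momentum is conserved.
I_p = ½(159)(1.85)² = 272.1 kg·m².
Added inertia Σmr² = (29.4)(1.80)² + (35.5)(1.32)² = 157.1 kg·m²; I_f = 272.1 + 157.1 = 429.2 kg·m².
ω_f = I_p ω_i / I_f = (272.1)(0.780) / 429.2 = 0.4945 rad/s.

ω_f ≈ 0.494 rad/s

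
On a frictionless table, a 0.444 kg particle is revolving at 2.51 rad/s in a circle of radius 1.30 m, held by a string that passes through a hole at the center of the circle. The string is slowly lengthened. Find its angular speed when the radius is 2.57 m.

No torque about the axis ⇒ m r₁² ω₁ = m r₂² ω₂.
ω₂ = ω₁ (r₁/r₂)² = (2.51)(1.30/2.57)² = 0.6422 rad/s.

ω₂ ≈ 0.642 rad/s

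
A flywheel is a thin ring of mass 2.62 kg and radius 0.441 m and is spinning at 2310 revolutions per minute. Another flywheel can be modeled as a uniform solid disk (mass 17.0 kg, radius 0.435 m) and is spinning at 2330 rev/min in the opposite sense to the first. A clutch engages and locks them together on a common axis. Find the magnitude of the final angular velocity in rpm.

|ω_f| ≈ 1210 rpm

The coupling torques are internal; angular momentum about the shared axis is conserved.
Moments of inertia: I_A = (2.62)(0.441)² = 0.5095 kg·m²; I_B = ½(17.0)(0.435)² = 1.608 kg·m².
Taking A's sense as positive: L = (0.5095)(2310) − (1.608)(2330) = -2571 kg·m²·rpm.
Combined I = 0.5095 + 1.608 = 2.118 kg·m².
ω_f = L / I = -2571 / 2.118 = -1214 rpm.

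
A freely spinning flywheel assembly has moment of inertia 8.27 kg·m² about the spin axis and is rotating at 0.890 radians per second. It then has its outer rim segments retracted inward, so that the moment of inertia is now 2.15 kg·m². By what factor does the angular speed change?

With no external torque about the axis, L is conserved: I₁ω₁ = I₂ω₂.
ω₂/ω₁ = I₁/I₂ = 8.270 / 2.150 = 3.847.

ω₂/ω₁ ≈ 3.85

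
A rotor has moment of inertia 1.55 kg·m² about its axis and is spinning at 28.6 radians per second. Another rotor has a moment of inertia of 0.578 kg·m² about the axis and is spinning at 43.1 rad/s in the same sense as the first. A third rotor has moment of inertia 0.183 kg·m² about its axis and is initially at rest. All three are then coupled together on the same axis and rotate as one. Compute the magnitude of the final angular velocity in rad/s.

No external torque acts about the common axis, so total angular momentum is conserved.
Taking A's sense as positive: L = (1.550)(28.6) + (0.5780)(43.1) = 69.24 kg·m²·rad/s.
Combined I = 1.550 + 0.5780 + 0.1830 = 2.311 kg·m².
ω_f = L / I = 69.24 / 2.311 = 29.96 rad/s.

|ω_f| ≈ 30.0 rad/s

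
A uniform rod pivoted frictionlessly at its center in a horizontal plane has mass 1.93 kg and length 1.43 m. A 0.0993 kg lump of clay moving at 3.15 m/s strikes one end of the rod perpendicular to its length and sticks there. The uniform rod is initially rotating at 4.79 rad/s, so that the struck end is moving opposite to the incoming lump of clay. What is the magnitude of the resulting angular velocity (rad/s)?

|ω_f| ≈ 3.56 rad/s

The axle reaction passes through the pivot and exerts no torque about it; angular momentum about the pivot is conserved through the impact.
I_p = (1/12)(1.93)(1.43)² = 0.3289 kg·m². Taking the sense of the lump of clay's angular momentum as positive, L_{lump} = m v R = (0.0993)(3.15)(1.43/2) = 0.2236 kg·m²/s.
L_i = −I_p ω_p + m v R = −(0.3289)(4.79) + 0.2236 = -1.352 kg·m²/s.
After sticking, I_f = I_p + m R² = 0.3289 + (0.0993)(1.43/2)² = 0.3797 kg·m².
ω_f = L_i / I_f = -1.352 / 0.3797 = -3.560 rad/s.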